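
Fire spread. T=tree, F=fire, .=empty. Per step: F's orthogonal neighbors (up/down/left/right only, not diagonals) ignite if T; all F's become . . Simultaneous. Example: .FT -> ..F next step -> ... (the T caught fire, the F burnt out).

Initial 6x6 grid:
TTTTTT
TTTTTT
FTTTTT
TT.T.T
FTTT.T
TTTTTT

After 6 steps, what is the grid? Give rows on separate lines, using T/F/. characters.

Step 1: 5 trees catch fire, 2 burn out
  TTTTTT
  FTTTTT
  .FTTTT
  FT.T.T
  .FTT.T
  FTTTTT
Step 2: 6 trees catch fire, 5 burn out
  FTTTTT
  .FTTTT
  ..FTTT
  .F.T.T
  ..FT.T
  .FTTTT
Step 3: 5 trees catch fire, 6 burn out
  .FTTTT
  ..FTTT
  ...FTT
  ...T.T
  ...F.T
  ..FTTT
Step 4: 5 trees catch fire, 5 burn out
  ..FTTT
  ...FTT
  ....FT
  ...F.T
  .....T
  ...FTT
Step 5: 4 trees catch fire, 5 burn out
  ...FTT
  ....FT
  .....F
  .....T
  .....T
  ....FT
Step 6: 4 trees catch fire, 4 burn out
  ....FT
  .....F
  ......
  .....F
  .....T
  .....F

....FT
.....F
......
.....F
.....T
.....F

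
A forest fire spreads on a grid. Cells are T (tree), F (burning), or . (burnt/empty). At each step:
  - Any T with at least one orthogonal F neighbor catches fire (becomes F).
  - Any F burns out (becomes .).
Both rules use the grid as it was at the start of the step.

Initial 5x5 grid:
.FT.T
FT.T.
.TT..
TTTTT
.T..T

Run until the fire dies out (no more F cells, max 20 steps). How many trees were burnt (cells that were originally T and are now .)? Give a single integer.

Answer: 11

Derivation:
Step 1: +2 fires, +2 burnt (F count now 2)
Step 2: +1 fires, +2 burnt (F count now 1)
Step 3: +2 fires, +1 burnt (F count now 2)
Step 4: +3 fires, +2 burnt (F count now 3)
Step 5: +1 fires, +3 burnt (F count now 1)
Step 6: +1 fires, +1 burnt (F count now 1)
Step 7: +1 fires, +1 burnt (F count now 1)
Step 8: +0 fires, +1 burnt (F count now 0)
Fire out after step 8
Initially T: 13, now '.': 23
Total burnt (originally-T cells now '.'): 11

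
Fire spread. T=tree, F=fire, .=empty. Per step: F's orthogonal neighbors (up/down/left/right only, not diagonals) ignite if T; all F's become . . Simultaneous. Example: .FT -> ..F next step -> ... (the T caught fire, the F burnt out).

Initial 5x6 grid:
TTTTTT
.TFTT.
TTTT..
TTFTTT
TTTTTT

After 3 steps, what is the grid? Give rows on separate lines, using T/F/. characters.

Step 1: 7 trees catch fire, 2 burn out
  TTFTTT
  .F.FT.
  TTFT..
  TF.FTT
  TTFTTT
Step 2: 9 trees catch fire, 7 burn out
  TF.FTT
  ....F.
  TF.F..
  F...FT
  TF.FTT
Step 3: 6 trees catch fire, 9 burn out
  F...FT
  ......
  F.....
  .....F
  F...FT

F...FT
......
F.....
.....F
F...FT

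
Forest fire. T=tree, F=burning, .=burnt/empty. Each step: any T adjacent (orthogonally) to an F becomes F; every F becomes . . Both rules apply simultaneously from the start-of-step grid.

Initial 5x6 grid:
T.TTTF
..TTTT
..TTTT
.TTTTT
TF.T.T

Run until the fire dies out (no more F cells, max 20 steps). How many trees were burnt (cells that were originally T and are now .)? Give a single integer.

Answer: 19

Derivation:
Step 1: +4 fires, +2 burnt (F count now 4)
Step 2: +4 fires, +4 burnt (F count now 4)
Step 3: +6 fires, +4 burnt (F count now 6)
Step 4: +5 fires, +6 burnt (F count now 5)
Step 5: +0 fires, +5 burnt (F count now 0)
Fire out after step 5
Initially T: 20, now '.': 29
Total burnt (originally-T cells now '.'): 19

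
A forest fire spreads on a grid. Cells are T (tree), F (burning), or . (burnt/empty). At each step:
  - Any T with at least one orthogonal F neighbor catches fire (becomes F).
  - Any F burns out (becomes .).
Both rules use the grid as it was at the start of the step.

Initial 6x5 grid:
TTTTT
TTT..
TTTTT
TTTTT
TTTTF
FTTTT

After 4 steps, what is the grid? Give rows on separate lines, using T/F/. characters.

Step 1: 5 trees catch fire, 2 burn out
  TTTTT
  TTT..
  TTTTT
  TTTTF
  FTTF.
  .FTTF
Step 2: 7 trees catch fire, 5 burn out
  TTTTT
  TTT..
  TTTTF
  FTTF.
  .FF..
  ..FF.
Step 3: 4 trees catch fire, 7 burn out
  TTTTT
  TTT..
  FTTF.
  .FF..
  .....
  .....
Step 4: 3 trees catch fire, 4 burn out
  TTTTT
  FTT..
  .FF..
  .....
  .....
  .....

TTTTT
FTT..
.FF..
.....
.....
.....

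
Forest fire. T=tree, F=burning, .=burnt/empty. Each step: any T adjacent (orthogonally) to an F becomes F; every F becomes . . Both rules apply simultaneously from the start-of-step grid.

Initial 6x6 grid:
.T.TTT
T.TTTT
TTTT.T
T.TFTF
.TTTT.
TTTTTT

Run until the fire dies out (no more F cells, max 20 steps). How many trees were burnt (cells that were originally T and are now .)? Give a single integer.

Step 1: +5 fires, +2 burnt (F count now 5)
Step 2: +6 fires, +5 burnt (F count now 6)
Step 3: +8 fires, +6 burnt (F count now 8)
Step 4: +4 fires, +8 burnt (F count now 4)
Step 5: +3 fires, +4 burnt (F count now 3)
Step 6: +0 fires, +3 burnt (F count now 0)
Fire out after step 6
Initially T: 27, now '.': 35
Total burnt (originally-T cells now '.'): 26

Answer: 26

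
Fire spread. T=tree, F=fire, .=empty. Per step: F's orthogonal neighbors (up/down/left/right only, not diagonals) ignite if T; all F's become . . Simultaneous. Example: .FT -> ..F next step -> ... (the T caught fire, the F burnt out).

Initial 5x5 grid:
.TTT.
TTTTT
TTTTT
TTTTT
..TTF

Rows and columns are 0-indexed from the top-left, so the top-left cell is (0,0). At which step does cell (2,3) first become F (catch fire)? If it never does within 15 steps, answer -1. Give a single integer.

Step 1: cell (2,3)='T' (+2 fires, +1 burnt)
Step 2: cell (2,3)='T' (+3 fires, +2 burnt)
Step 3: cell (2,3)='F' (+3 fires, +3 burnt)
  -> target ignites at step 3
Step 4: cell (2,3)='.' (+3 fires, +3 burnt)
Step 5: cell (2,3)='.' (+4 fires, +3 burnt)
Step 6: cell (2,3)='.' (+3 fires, +4 burnt)
Step 7: cell (2,3)='.' (+2 fires, +3 burnt)
Step 8: cell (2,3)='.' (+0 fires, +2 burnt)
  fire out at step 8

3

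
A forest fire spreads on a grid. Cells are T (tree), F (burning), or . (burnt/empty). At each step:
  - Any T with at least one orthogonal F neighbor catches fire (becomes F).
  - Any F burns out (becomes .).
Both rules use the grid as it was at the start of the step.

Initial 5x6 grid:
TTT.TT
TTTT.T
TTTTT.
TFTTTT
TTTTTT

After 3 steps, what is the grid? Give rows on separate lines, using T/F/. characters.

Step 1: 4 trees catch fire, 1 burn out
  TTT.TT
  TTTT.T
  TFTTT.
  F.FTTT
  TFTTTT
Step 2: 6 trees catch fire, 4 burn out
  TTT.TT
  TFTT.T
  F.FTT.
  ...FTT
  F.FTTT
Step 3: 6 trees catch fire, 6 burn out
  TFT.TT
  F.FT.T
  ...FT.
  ....FT
  ...FTT

TFT.TT
F.FT.T
...FT.
....FT
...FTT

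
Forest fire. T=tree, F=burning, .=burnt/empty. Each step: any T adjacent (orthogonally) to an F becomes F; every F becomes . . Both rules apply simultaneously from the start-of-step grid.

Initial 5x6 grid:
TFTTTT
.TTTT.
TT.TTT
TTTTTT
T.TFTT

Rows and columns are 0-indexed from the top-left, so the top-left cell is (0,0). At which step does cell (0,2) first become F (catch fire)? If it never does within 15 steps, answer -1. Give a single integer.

Step 1: cell (0,2)='F' (+6 fires, +2 burnt)
  -> target ignites at step 1
Step 2: cell (0,2)='.' (+7 fires, +6 burnt)
Step 3: cell (0,2)='.' (+6 fires, +7 burnt)
Step 4: cell (0,2)='.' (+4 fires, +6 burnt)
Step 5: cell (0,2)='.' (+1 fires, +4 burnt)
Step 6: cell (0,2)='.' (+0 fires, +1 burnt)
  fire out at step 6

1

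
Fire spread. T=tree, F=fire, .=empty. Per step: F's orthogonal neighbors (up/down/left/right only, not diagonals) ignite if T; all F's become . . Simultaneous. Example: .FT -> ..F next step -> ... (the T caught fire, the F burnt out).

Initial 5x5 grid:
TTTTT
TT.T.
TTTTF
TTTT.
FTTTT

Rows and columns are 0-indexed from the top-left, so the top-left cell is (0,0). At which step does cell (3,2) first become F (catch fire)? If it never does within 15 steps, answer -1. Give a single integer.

Step 1: cell (3,2)='T' (+3 fires, +2 burnt)
Step 2: cell (3,2)='T' (+6 fires, +3 burnt)
Step 3: cell (3,2)='F' (+5 fires, +6 burnt)
  -> target ignites at step 3
Step 4: cell (3,2)='.' (+5 fires, +5 burnt)
Step 5: cell (3,2)='.' (+1 fires, +5 burnt)
Step 6: cell (3,2)='.' (+0 fires, +1 burnt)
  fire out at step 6

3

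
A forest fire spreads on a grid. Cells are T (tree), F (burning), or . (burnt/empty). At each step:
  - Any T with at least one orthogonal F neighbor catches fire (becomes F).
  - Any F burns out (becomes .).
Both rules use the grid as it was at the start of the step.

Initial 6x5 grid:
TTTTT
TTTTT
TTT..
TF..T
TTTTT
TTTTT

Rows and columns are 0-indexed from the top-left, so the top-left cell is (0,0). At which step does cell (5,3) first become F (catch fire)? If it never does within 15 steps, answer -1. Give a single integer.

Step 1: cell (5,3)='T' (+3 fires, +1 burnt)
Step 2: cell (5,3)='T' (+6 fires, +3 burnt)
Step 3: cell (5,3)='T' (+6 fires, +6 burnt)
Step 4: cell (5,3)='F' (+5 fires, +6 burnt)
  -> target ignites at step 4
Step 5: cell (5,3)='.' (+4 fires, +5 burnt)
Step 6: cell (5,3)='.' (+1 fires, +4 burnt)
Step 7: cell (5,3)='.' (+0 fires, +1 burnt)
  fire out at step 7

4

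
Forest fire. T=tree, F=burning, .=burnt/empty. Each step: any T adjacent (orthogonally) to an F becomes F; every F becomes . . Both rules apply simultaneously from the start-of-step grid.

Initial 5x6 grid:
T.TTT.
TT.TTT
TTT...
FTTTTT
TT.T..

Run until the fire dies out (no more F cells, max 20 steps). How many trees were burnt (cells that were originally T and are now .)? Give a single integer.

Answer: 14

Derivation:
Step 1: +3 fires, +1 burnt (F count now 3)
Step 2: +4 fires, +3 burnt (F count now 4)
Step 3: +4 fires, +4 burnt (F count now 4)
Step 4: +2 fires, +4 burnt (F count now 2)
Step 5: +1 fires, +2 burnt (F count now 1)
Step 6: +0 fires, +1 burnt (F count now 0)
Fire out after step 6
Initially T: 20, now '.': 24
Total burnt (originally-T cells now '.'): 14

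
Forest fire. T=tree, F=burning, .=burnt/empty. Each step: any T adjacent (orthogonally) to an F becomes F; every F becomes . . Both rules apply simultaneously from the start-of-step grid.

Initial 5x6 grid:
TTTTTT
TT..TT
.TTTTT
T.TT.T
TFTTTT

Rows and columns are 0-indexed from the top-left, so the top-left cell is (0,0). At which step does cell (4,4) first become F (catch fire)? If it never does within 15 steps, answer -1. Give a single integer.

Step 1: cell (4,4)='T' (+2 fires, +1 burnt)
Step 2: cell (4,4)='T' (+3 fires, +2 burnt)
Step 3: cell (4,4)='F' (+3 fires, +3 burnt)
  -> target ignites at step 3
Step 4: cell (4,4)='.' (+3 fires, +3 burnt)
Step 5: cell (4,4)='.' (+3 fires, +3 burnt)
Step 6: cell (4,4)='.' (+4 fires, +3 burnt)
Step 7: cell (4,4)='.' (+4 fires, +4 burnt)
Step 8: cell (4,4)='.' (+2 fires, +4 burnt)
Step 9: cell (4,4)='.' (+0 fires, +2 burnt)
  fire out at step 9

3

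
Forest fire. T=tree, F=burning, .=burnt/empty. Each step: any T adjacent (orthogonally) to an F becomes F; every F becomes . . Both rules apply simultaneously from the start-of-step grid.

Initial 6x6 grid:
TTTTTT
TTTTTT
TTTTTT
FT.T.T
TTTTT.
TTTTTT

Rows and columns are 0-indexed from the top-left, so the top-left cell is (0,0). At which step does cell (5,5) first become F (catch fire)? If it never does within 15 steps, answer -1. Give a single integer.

Step 1: cell (5,5)='T' (+3 fires, +1 burnt)
Step 2: cell (5,5)='T' (+4 fires, +3 burnt)
Step 3: cell (5,5)='T' (+5 fires, +4 burnt)
Step 4: cell (5,5)='T' (+5 fires, +5 burnt)
Step 5: cell (5,5)='T' (+6 fires, +5 burnt)
Step 6: cell (5,5)='T' (+4 fires, +6 burnt)
Step 7: cell (5,5)='F' (+4 fires, +4 burnt)
  -> target ignites at step 7
Step 8: cell (5,5)='.' (+1 fires, +4 burnt)
Step 9: cell (5,5)='.' (+0 fires, +1 burnt)
  fire out at step 9

7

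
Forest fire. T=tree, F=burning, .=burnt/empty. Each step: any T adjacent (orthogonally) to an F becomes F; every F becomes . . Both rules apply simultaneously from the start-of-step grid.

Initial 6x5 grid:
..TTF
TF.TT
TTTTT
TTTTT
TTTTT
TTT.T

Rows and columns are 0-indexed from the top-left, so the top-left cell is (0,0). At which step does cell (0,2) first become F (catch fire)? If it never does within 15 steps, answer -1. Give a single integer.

Step 1: cell (0,2)='T' (+4 fires, +2 burnt)
Step 2: cell (0,2)='F' (+6 fires, +4 burnt)
  -> target ignites at step 2
Step 3: cell (0,2)='.' (+5 fires, +6 burnt)
Step 4: cell (0,2)='.' (+5 fires, +5 burnt)
Step 5: cell (0,2)='.' (+4 fires, +5 burnt)
Step 6: cell (0,2)='.' (+0 fires, +4 burnt)
  fire out at step 6

2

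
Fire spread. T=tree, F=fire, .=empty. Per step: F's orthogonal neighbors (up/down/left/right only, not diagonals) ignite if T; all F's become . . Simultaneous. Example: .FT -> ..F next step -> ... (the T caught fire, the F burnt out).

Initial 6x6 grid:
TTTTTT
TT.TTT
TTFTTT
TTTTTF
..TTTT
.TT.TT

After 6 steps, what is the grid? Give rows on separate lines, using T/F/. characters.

Step 1: 6 trees catch fire, 2 burn out
  TTTTTT
  TT.TTT
  TF.FTF
  TTFTF.
  ..TTTF
  .TT.TT
Step 2: 10 trees catch fire, 6 burn out
  TTTTTT
  TF.FTF
  F...F.
  TF.F..
  ..FTF.
  .TT.TF
Step 3: 9 trees catch fire, 10 burn out
  TFTFTF
  F...F.
  ......
  F.....
  ...F..
  .TF.F.
Step 4: 4 trees catch fire, 9 burn out
  F.F.F.
  ......
  ......
  ......
  ......
  .F....
Step 5: 0 trees catch fire, 4 burn out
  ......
  ......
  ......
  ......
  ......
  ......
Step 6: 0 trees catch fire, 0 burn out
  ......
  ......
  ......
  ......
  ......
  ......

......
......
......
......
......
......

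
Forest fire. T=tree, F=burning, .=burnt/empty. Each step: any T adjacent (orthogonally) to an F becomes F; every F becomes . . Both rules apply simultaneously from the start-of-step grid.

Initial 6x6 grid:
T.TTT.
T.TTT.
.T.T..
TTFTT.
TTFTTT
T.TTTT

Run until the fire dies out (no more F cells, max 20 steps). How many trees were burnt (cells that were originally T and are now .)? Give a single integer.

Step 1: +5 fires, +2 burnt (F count now 5)
Step 2: +7 fires, +5 burnt (F count now 7)
Step 3: +4 fires, +7 burnt (F count now 4)
Step 4: +4 fires, +4 burnt (F count now 4)
Step 5: +2 fires, +4 burnt (F count now 2)
Step 6: +0 fires, +2 burnt (F count now 0)
Fire out after step 6
Initially T: 24, now '.': 34
Total burnt (originally-T cells now '.'): 22

Answer: 22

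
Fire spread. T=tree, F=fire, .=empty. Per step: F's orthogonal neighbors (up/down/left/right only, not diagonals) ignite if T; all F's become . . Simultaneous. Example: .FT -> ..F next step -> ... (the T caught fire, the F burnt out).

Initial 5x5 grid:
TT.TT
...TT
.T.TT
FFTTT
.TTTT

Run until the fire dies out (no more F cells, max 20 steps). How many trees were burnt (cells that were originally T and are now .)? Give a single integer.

Answer: 14

Derivation:
Step 1: +3 fires, +2 burnt (F count now 3)
Step 2: +2 fires, +3 burnt (F count now 2)
Step 3: +3 fires, +2 burnt (F count now 3)
Step 4: +3 fires, +3 burnt (F count now 3)
Step 5: +2 fires, +3 burnt (F count now 2)
Step 6: +1 fires, +2 burnt (F count now 1)
Step 7: +0 fires, +1 burnt (F count now 0)
Fire out after step 7
Initially T: 16, now '.': 23
Total burnt (originally-T cells now '.'): 14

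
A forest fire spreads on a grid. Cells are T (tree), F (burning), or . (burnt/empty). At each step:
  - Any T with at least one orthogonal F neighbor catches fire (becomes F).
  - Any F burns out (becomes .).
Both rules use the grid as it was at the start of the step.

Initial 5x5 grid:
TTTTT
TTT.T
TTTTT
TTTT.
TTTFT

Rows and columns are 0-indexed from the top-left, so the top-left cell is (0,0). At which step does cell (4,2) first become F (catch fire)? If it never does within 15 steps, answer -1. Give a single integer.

Step 1: cell (4,2)='F' (+3 fires, +1 burnt)
  -> target ignites at step 1
Step 2: cell (4,2)='.' (+3 fires, +3 burnt)
Step 3: cell (4,2)='.' (+4 fires, +3 burnt)
Step 4: cell (4,2)='.' (+4 fires, +4 burnt)
Step 5: cell (4,2)='.' (+4 fires, +4 burnt)
Step 6: cell (4,2)='.' (+3 fires, +4 burnt)
Step 7: cell (4,2)='.' (+1 fires, +3 burnt)
Step 8: cell (4,2)='.' (+0 fires, +1 burnt)
  fire out at step 8

1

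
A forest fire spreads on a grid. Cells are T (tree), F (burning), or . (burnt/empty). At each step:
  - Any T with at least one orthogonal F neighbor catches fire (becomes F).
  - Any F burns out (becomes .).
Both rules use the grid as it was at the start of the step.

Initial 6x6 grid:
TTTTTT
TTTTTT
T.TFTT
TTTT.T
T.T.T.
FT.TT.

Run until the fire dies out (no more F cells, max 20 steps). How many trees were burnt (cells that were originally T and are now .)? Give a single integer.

Answer: 24

Derivation:
Step 1: +6 fires, +2 burnt (F count now 6)
Step 2: +6 fires, +6 burnt (F count now 6)
Step 3: +8 fires, +6 burnt (F count now 8)
Step 4: +3 fires, +8 burnt (F count now 3)
Step 5: +1 fires, +3 burnt (F count now 1)
Step 6: +0 fires, +1 burnt (F count now 0)
Fire out after step 6
Initially T: 27, now '.': 33
Total burnt (originally-T cells now '.'): 24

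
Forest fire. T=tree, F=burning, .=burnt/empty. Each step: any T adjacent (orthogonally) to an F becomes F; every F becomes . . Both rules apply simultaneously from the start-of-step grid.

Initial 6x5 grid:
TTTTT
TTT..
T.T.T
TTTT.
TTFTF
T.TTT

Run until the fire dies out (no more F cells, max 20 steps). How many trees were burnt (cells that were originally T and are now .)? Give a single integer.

Answer: 21

Derivation:
Step 1: +5 fires, +2 burnt (F count now 5)
Step 2: +5 fires, +5 burnt (F count now 5)
Step 3: +3 fires, +5 burnt (F count now 3)
Step 4: +3 fires, +3 burnt (F count now 3)
Step 5: +3 fires, +3 burnt (F count now 3)
Step 6: +2 fires, +3 burnt (F count now 2)
Step 7: +0 fires, +2 burnt (F count now 0)
Fire out after step 7
Initially T: 22, now '.': 29
Total burnt (originally-T cells now '.'): 21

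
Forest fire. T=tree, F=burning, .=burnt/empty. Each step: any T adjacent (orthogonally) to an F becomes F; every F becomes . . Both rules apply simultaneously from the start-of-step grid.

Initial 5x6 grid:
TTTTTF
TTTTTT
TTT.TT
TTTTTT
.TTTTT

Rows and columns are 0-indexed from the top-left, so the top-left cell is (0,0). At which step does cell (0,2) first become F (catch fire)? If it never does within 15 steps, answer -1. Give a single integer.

Step 1: cell (0,2)='T' (+2 fires, +1 burnt)
Step 2: cell (0,2)='T' (+3 fires, +2 burnt)
Step 3: cell (0,2)='F' (+4 fires, +3 burnt)
  -> target ignites at step 3
Step 4: cell (0,2)='.' (+4 fires, +4 burnt)
Step 5: cell (0,2)='.' (+5 fires, +4 burnt)
Step 6: cell (0,2)='.' (+4 fires, +5 burnt)
Step 7: cell (0,2)='.' (+3 fires, +4 burnt)
Step 8: cell (0,2)='.' (+2 fires, +3 burnt)
Step 9: cell (0,2)='.' (+0 fires, +2 burnt)
  fire out at step 9

3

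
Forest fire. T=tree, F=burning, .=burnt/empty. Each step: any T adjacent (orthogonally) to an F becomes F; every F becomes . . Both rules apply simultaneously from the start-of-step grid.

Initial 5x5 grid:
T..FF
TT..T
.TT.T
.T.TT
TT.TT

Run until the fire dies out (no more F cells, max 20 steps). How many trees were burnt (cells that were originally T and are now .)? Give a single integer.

Answer: 6

Derivation:
Step 1: +1 fires, +2 burnt (F count now 1)
Step 2: +1 fires, +1 burnt (F count now 1)
Step 3: +1 fires, +1 burnt (F count now 1)
Step 4: +2 fires, +1 burnt (F count now 2)
Step 5: +1 fires, +2 burnt (F count now 1)
Step 6: +0 fires, +1 burnt (F count now 0)
Fire out after step 6
Initially T: 14, now '.': 17
Total burnt (originally-T cells now '.'): 6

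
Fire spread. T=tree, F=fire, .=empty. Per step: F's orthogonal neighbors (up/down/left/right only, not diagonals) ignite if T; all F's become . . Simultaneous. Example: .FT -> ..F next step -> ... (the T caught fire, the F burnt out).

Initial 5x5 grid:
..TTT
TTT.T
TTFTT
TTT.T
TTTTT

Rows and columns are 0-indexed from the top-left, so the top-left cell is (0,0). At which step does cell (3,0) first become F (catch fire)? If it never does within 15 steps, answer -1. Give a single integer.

Step 1: cell (3,0)='T' (+4 fires, +1 burnt)
Step 2: cell (3,0)='T' (+6 fires, +4 burnt)
Step 3: cell (3,0)='F' (+7 fires, +6 burnt)
  -> target ignites at step 3
Step 4: cell (3,0)='.' (+3 fires, +7 burnt)
Step 5: cell (3,0)='.' (+0 fires, +3 burnt)
  fire out at step 5

3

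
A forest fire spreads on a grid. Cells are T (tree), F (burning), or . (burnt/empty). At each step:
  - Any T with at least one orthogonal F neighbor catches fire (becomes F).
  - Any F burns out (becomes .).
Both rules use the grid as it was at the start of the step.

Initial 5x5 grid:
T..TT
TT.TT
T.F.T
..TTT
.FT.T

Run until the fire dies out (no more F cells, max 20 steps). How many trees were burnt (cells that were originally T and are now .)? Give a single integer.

Step 1: +2 fires, +2 burnt (F count now 2)
Step 2: +1 fires, +2 burnt (F count now 1)
Step 3: +1 fires, +1 burnt (F count now 1)
Step 4: +2 fires, +1 burnt (F count now 2)
Step 5: +1 fires, +2 burnt (F count now 1)
Step 6: +2 fires, +1 burnt (F count now 2)
Step 7: +1 fires, +2 burnt (F count now 1)
Step 8: +0 fires, +1 burnt (F count now 0)
Fire out after step 8
Initially T: 14, now '.': 21
Total burnt (originally-T cells now '.'): 10

Answer: 10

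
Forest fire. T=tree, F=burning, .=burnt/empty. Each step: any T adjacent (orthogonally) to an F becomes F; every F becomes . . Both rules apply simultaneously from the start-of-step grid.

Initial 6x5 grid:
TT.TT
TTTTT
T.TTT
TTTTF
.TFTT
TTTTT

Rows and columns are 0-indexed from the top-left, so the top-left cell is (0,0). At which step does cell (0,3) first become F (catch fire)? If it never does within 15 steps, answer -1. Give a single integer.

Step 1: cell (0,3)='T' (+7 fires, +2 burnt)
Step 2: cell (0,3)='T' (+7 fires, +7 burnt)
Step 3: cell (0,3)='T' (+5 fires, +7 burnt)
Step 4: cell (0,3)='F' (+3 fires, +5 burnt)
  -> target ignites at step 4
Step 5: cell (0,3)='.' (+2 fires, +3 burnt)
Step 6: cell (0,3)='.' (+1 fires, +2 burnt)
Step 7: cell (0,3)='.' (+0 fires, +1 burnt)
  fire out at step 7

4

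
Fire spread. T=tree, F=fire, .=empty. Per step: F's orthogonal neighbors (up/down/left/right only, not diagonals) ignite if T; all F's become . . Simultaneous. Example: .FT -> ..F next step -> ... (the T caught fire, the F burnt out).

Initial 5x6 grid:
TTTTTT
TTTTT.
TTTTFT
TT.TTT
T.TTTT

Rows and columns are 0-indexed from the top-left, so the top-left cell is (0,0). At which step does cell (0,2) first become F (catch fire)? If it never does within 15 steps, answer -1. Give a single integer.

Step 1: cell (0,2)='T' (+4 fires, +1 burnt)
Step 2: cell (0,2)='T' (+6 fires, +4 burnt)
Step 3: cell (0,2)='T' (+6 fires, +6 burnt)
Step 4: cell (0,2)='F' (+5 fires, +6 burnt)
  -> target ignites at step 4
Step 5: cell (0,2)='.' (+3 fires, +5 burnt)
Step 6: cell (0,2)='.' (+2 fires, +3 burnt)
Step 7: cell (0,2)='.' (+0 fires, +2 burnt)
  fire out at step 7

4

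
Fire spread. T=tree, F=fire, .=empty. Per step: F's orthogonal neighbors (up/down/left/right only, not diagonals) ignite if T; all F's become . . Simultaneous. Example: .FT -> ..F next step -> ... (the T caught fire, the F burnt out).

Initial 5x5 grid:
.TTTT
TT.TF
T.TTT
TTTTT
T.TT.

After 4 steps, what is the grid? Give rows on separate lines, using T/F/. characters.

Step 1: 3 trees catch fire, 1 burn out
  .TTTF
  TT.F.
  T.TTF
  TTTTT
  T.TT.
Step 2: 3 trees catch fire, 3 burn out
  .TTF.
  TT...
  T.TF.
  TTTTF
  T.TT.
Step 3: 3 trees catch fire, 3 burn out
  .TF..
  TT...
  T.F..
  TTTF.
  T.TT.
Step 4: 3 trees catch fire, 3 burn out
  .F...
  TT...
  T....
  TTF..
  T.TF.

.F...
TT...
T....
TTF..
T.TF.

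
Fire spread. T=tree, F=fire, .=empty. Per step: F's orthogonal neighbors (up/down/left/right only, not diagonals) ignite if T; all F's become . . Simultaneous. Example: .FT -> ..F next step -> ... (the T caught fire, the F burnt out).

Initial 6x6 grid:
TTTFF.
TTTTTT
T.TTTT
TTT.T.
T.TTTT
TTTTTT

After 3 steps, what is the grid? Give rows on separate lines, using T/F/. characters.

Step 1: 3 trees catch fire, 2 burn out
  TTF...
  TTTFFT
  T.TTTT
  TTT.T.
  T.TTTT
  TTTTTT
Step 2: 5 trees catch fire, 3 burn out
  TF....
  TTF..F
  T.TFFT
  TTT.T.
  T.TTTT
  TTTTTT
Step 3: 5 trees catch fire, 5 burn out
  F.....
  TF....
  T.F..F
  TTT.F.
  T.TTTT
  TTTTTT

F.....
TF....
T.F..F
TTT.F.
T.TTTT
TTTTTT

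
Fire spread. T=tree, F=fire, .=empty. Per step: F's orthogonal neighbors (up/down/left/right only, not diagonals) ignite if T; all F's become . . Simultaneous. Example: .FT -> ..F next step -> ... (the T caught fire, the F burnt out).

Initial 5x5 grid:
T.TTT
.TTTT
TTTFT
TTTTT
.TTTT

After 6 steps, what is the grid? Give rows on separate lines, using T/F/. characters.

Step 1: 4 trees catch fire, 1 burn out
  T.TTT
  .TTFT
  TTF.F
  TTTFT
  .TTTT
Step 2: 7 trees catch fire, 4 burn out
  T.TFT
  .TF.F
  TF...
  TTF.F
  .TTFT
Step 3: 7 trees catch fire, 7 burn out
  T.F.F
  .F...
  F....
  TF...
  .TF.F
Step 4: 2 trees catch fire, 7 burn out
  T....
  .....
  .....
  F....
  .F...
Step 5: 0 trees catch fire, 2 burn out
  T....
  .....
  .....
  .....
  .....
Step 6: 0 trees catch fire, 0 burn out
  T....
  .....
  .....
  .....
  .....

T....
.....
.....
.....
.....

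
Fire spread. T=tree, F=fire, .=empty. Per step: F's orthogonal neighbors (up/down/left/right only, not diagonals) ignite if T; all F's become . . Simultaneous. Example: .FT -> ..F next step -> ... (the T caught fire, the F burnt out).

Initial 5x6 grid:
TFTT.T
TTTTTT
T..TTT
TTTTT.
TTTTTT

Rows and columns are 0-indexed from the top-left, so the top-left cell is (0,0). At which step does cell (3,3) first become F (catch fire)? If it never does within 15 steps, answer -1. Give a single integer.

Step 1: cell (3,3)='T' (+3 fires, +1 burnt)
Step 2: cell (3,3)='T' (+3 fires, +3 burnt)
Step 3: cell (3,3)='T' (+2 fires, +3 burnt)
Step 4: cell (3,3)='T' (+3 fires, +2 burnt)
Step 5: cell (3,3)='F' (+5 fires, +3 burnt)
  -> target ignites at step 5
Step 6: cell (3,3)='.' (+6 fires, +5 burnt)
Step 7: cell (3,3)='.' (+2 fires, +6 burnt)
Step 8: cell (3,3)='.' (+1 fires, +2 burnt)
Step 9: cell (3,3)='.' (+0 fires, +1 burnt)
  fire out at step 9

5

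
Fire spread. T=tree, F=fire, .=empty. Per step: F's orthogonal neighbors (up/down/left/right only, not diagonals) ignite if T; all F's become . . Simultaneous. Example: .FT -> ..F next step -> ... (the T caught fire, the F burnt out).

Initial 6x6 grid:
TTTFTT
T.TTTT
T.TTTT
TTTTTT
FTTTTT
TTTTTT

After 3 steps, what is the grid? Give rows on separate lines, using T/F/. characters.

Step 1: 6 trees catch fire, 2 burn out
  TTF.FT
  T.TFTT
  T.TTTT
  FTTTTT
  .FTTTT
  FTTTTT
Step 2: 9 trees catch fire, 6 burn out
  TF...F
  T.F.FT
  F.TFTT
  .FTTTT
  ..FTTT
  .FTTTT
Step 3: 9 trees catch fire, 9 burn out
  F.....
  F....F
  ..F.FT
  ..FFTT
  ...FTT
  ..FTTT

F.....
F....F
..F.FT
..FFTT
...FTT
..FTTT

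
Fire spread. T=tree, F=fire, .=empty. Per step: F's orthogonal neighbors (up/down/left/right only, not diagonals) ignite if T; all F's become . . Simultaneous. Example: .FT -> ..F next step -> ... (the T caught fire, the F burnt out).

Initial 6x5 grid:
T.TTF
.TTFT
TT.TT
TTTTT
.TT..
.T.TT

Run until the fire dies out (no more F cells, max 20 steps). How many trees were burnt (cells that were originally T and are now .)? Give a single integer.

Answer: 17

Derivation:
Step 1: +4 fires, +2 burnt (F count now 4)
Step 2: +4 fires, +4 burnt (F count now 4)
Step 3: +3 fires, +4 burnt (F count now 3)
Step 4: +3 fires, +3 burnt (F count now 3)
Step 5: +2 fires, +3 burnt (F count now 2)
Step 6: +1 fires, +2 burnt (F count now 1)
Step 7: +0 fires, +1 burnt (F count now 0)
Fire out after step 7
Initially T: 20, now '.': 27
Total burnt (originally-T cells now '.'): 17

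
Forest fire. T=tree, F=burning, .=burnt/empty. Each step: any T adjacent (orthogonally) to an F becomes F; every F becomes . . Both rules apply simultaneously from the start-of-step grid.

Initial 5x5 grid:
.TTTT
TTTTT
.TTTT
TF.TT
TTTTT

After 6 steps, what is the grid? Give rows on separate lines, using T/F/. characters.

Step 1: 3 trees catch fire, 1 burn out
  .TTTT
  TTTTT
  .FTTT
  F..TT
  TFTTT
Step 2: 4 trees catch fire, 3 burn out
  .TTTT
  TFTTT
  ..FTT
  ...TT
  F.FTT
Step 3: 5 trees catch fire, 4 burn out
  .FTTT
  F.FTT
  ...FT
  ...TT
  ...FT
Step 4: 5 trees catch fire, 5 burn out
  ..FTT
  ...FT
  ....F
  ...FT
  ....F
Step 5: 3 trees catch fire, 5 burn out
  ...FT
  ....F
  .....
  ....F
  .....
Step 6: 1 trees catch fire, 3 burn out
  ....F
  .....
  .....
  .....
  .....

....F
.....
.....
.....
.....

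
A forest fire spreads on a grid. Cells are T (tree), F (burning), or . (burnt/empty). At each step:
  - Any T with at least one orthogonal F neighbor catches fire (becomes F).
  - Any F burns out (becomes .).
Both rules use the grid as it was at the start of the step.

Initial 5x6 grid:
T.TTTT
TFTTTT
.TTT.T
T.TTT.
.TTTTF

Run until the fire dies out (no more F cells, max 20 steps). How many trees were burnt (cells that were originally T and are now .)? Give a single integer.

Answer: 21

Derivation:
Step 1: +4 fires, +2 burnt (F count now 4)
Step 2: +6 fires, +4 burnt (F count now 6)
Step 3: +6 fires, +6 burnt (F count now 6)
Step 4: +3 fires, +6 burnt (F count now 3)
Step 5: +2 fires, +3 burnt (F count now 2)
Step 6: +0 fires, +2 burnt (F count now 0)
Fire out after step 6
Initially T: 22, now '.': 29
Total burnt (originally-T cells now '.'): 21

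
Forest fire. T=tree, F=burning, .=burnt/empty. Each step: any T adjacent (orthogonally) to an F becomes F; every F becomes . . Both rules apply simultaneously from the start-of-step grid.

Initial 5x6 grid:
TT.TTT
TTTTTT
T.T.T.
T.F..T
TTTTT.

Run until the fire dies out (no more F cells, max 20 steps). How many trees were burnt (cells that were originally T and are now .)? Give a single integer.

Answer: 20

Derivation:
Step 1: +2 fires, +1 burnt (F count now 2)
Step 2: +3 fires, +2 burnt (F count now 3)
Step 3: +4 fires, +3 burnt (F count now 4)
Step 4: +5 fires, +4 burnt (F count now 5)
Step 5: +5 fires, +5 burnt (F count now 5)
Step 6: +1 fires, +5 burnt (F count now 1)
Step 7: +0 fires, +1 burnt (F count now 0)
Fire out after step 7
Initially T: 21, now '.': 29
Total burnt (originally-T cells now '.'): 20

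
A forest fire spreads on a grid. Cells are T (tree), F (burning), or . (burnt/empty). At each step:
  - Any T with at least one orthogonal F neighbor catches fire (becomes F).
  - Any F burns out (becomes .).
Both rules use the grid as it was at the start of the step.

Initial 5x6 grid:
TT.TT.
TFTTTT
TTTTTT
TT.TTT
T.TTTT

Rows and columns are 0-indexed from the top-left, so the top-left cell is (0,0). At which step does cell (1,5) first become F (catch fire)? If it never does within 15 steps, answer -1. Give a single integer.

Step 1: cell (1,5)='T' (+4 fires, +1 burnt)
Step 2: cell (1,5)='T' (+5 fires, +4 burnt)
Step 3: cell (1,5)='T' (+4 fires, +5 burnt)
Step 4: cell (1,5)='F' (+5 fires, +4 burnt)
  -> target ignites at step 4
Step 5: cell (1,5)='.' (+3 fires, +5 burnt)
Step 6: cell (1,5)='.' (+3 fires, +3 burnt)
Step 7: cell (1,5)='.' (+1 fires, +3 burnt)
Step 8: cell (1,5)='.' (+0 fires, +1 burnt)
  fire out at step 8

4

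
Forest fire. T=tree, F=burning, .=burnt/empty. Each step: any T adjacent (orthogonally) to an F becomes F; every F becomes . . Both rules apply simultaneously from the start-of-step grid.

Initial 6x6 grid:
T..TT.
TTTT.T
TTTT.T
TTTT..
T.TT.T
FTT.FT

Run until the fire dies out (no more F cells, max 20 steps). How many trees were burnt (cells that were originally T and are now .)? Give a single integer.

Answer: 22

Derivation:
Step 1: +3 fires, +2 burnt (F count now 3)
Step 2: +3 fires, +3 burnt (F count now 3)
Step 3: +3 fires, +3 burnt (F count now 3)
Step 4: +4 fires, +3 burnt (F count now 4)
Step 5: +4 fires, +4 burnt (F count now 4)
Step 6: +2 fires, +4 burnt (F count now 2)
Step 7: +1 fires, +2 burnt (F count now 1)
Step 8: +1 fires, +1 burnt (F count now 1)
Step 9: +1 fires, +1 burnt (F count now 1)
Step 10: +0 fires, +1 burnt (F count now 0)
Fire out after step 10
Initially T: 24, now '.': 34
Total burnt (originally-T cells now '.'): 22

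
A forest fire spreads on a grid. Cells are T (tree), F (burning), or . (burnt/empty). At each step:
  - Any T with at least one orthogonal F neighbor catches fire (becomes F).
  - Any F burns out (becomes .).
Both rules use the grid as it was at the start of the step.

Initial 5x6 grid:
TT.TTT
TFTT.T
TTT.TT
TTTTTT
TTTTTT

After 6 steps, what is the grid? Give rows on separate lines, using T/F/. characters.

Step 1: 4 trees catch fire, 1 burn out
  TF.TTT
  F.FT.T
  TFT.TT
  TTTTTT
  TTTTTT
Step 2: 5 trees catch fire, 4 burn out
  F..TTT
  ...F.T
  F.F.TT
  TFTTTT
  TTTTTT
Step 3: 4 trees catch fire, 5 burn out
  ...FTT
  .....T
  ....TT
  F.FTTT
  TFTTTT
Step 4: 4 trees catch fire, 4 burn out
  ....FT
  .....T
  ....TT
  ...FTT
  F.FTTT
Step 5: 3 trees catch fire, 4 burn out
  .....F
  .....T
  ....TT
  ....FT
  ...FTT
Step 6: 4 trees catch fire, 3 burn out
  ......
  .....F
  ....FT
  .....F
  ....FT

......
.....F
....FT
.....F
....FT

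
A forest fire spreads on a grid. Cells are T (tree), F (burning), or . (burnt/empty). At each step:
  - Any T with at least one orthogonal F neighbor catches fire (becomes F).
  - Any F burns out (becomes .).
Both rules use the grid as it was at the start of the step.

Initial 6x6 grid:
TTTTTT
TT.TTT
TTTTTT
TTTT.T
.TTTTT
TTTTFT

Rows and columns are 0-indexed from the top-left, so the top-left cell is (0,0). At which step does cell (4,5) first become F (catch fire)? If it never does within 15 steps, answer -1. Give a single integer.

Step 1: cell (4,5)='T' (+3 fires, +1 burnt)
Step 2: cell (4,5)='F' (+3 fires, +3 burnt)
  -> target ignites at step 2
Step 3: cell (4,5)='.' (+4 fires, +3 burnt)
Step 4: cell (4,5)='.' (+5 fires, +4 burnt)
Step 5: cell (4,5)='.' (+5 fires, +5 burnt)
Step 6: cell (4,5)='.' (+5 fires, +5 burnt)
Step 7: cell (4,5)='.' (+4 fires, +5 burnt)
Step 8: cell (4,5)='.' (+2 fires, +4 burnt)
Step 9: cell (4,5)='.' (+1 fires, +2 burnt)
Step 10: cell (4,5)='.' (+0 fires, +1 burnt)
  fire out at step 10

2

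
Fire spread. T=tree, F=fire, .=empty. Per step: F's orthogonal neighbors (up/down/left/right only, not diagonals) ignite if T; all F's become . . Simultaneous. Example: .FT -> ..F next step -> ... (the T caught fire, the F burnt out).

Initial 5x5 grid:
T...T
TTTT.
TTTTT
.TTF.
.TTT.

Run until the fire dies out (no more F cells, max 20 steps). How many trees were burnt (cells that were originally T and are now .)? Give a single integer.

Answer: 15

Derivation:
Step 1: +3 fires, +1 burnt (F count now 3)
Step 2: +5 fires, +3 burnt (F count now 5)
Step 3: +3 fires, +5 burnt (F count now 3)
Step 4: +2 fires, +3 burnt (F count now 2)
Step 5: +1 fires, +2 burnt (F count now 1)
Step 6: +1 fires, +1 burnt (F count now 1)
Step 7: +0 fires, +1 burnt (F count now 0)
Fire out after step 7
Initially T: 16, now '.': 24
Total burnt (originally-T cells now '.'): 15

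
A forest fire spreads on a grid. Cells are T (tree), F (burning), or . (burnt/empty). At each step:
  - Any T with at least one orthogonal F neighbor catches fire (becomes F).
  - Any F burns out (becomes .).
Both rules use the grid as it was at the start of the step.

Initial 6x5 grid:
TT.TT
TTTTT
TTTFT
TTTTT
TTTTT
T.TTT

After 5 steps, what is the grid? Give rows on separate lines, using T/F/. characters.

Step 1: 4 trees catch fire, 1 burn out
  TT.TT
  TTTFT
  TTF.F
  TTTFT
  TTTTT
  T.TTT
Step 2: 7 trees catch fire, 4 burn out
  TT.FT
  TTF.F
  TF...
  TTF.F
  TTTFT
  T.TTT
Step 3: 7 trees catch fire, 7 burn out
  TT..F
  TF...
  F....
  TF...
  TTF.F
  T.TFT
Step 4: 6 trees catch fire, 7 burn out
  TF...
  F....
  .....
  F....
  TF...
  T.F.F
Step 5: 2 trees catch fire, 6 burn out
  F....
  .....
  .....
  .....
  F....
  T....

F....
.....
.....
.....
F....
T....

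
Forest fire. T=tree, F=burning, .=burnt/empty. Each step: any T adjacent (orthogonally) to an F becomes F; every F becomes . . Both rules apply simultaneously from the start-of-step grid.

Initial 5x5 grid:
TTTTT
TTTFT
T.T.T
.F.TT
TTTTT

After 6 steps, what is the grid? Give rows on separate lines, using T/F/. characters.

Step 1: 4 trees catch fire, 2 burn out
  TTTFT
  TTF.F
  T.T.T
  ...TT
  TFTTT
Step 2: 7 trees catch fire, 4 burn out
  TTF.F
  TF...
  T.F.F
  ...TT
  F.FTT
Step 3: 4 trees catch fire, 7 burn out
  TF...
  F....
  T....
  ...TF
  ...FT
Step 4: 4 trees catch fire, 4 burn out
  F....
  .....
  F....
  ...F.
  ....F
Step 5: 0 trees catch fire, 4 burn out
  .....
  .....
  .....
  .....
  .....
Step 6: 0 trees catch fire, 0 burn out
  .....
  .....
  .....
  .....
  .....

.....
.....
.....
.....
.....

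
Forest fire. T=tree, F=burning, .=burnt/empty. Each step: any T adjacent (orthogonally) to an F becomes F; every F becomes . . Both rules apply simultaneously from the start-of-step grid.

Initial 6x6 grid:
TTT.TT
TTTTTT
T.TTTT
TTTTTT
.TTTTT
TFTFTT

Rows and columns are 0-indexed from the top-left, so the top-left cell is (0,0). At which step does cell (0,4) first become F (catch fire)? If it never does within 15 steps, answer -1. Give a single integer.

Step 1: cell (0,4)='T' (+5 fires, +2 burnt)
Step 2: cell (0,4)='T' (+5 fires, +5 burnt)
Step 3: cell (0,4)='T' (+5 fires, +5 burnt)
Step 4: cell (0,4)='T' (+5 fires, +5 burnt)
Step 5: cell (0,4)='T' (+4 fires, +5 burnt)
Step 6: cell (0,4)='F' (+5 fires, +4 burnt)
  -> target ignites at step 6
Step 7: cell (0,4)='.' (+2 fires, +5 burnt)
Step 8: cell (0,4)='.' (+0 fires, +2 burnt)
  fire out at step 8

6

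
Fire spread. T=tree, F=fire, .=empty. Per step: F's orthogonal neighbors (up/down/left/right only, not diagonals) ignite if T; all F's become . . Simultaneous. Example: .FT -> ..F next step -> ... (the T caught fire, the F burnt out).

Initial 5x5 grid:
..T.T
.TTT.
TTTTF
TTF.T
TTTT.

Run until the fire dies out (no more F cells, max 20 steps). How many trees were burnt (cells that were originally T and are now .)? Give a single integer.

Step 1: +5 fires, +2 burnt (F count now 5)
Step 2: +6 fires, +5 burnt (F count now 6)
Step 3: +4 fires, +6 burnt (F count now 4)
Step 4: +0 fires, +4 burnt (F count now 0)
Fire out after step 4
Initially T: 16, now '.': 24
Total burnt (originally-T cells now '.'): 15

Answer: 15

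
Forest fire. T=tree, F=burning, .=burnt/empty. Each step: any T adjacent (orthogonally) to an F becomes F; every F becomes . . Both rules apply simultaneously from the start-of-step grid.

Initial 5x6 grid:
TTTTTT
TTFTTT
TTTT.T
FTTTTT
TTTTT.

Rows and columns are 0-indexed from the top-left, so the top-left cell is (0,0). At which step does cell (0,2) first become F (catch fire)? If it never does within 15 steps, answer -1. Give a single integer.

Step 1: cell (0,2)='F' (+7 fires, +2 burnt)
  -> target ignites at step 1
Step 2: cell (0,2)='.' (+8 fires, +7 burnt)
Step 3: cell (0,2)='.' (+5 fires, +8 burnt)
Step 4: cell (0,2)='.' (+4 fires, +5 burnt)
Step 5: cell (0,2)='.' (+2 fires, +4 burnt)
Step 6: cell (0,2)='.' (+0 fires, +2 burnt)
  fire out at step 6

1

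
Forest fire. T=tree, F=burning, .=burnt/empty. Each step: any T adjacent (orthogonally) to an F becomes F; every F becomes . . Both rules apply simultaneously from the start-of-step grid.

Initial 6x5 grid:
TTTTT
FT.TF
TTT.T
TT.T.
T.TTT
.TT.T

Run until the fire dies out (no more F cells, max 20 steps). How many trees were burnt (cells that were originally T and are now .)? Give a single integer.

Step 1: +6 fires, +2 burnt (F count now 6)
Step 2: +4 fires, +6 burnt (F count now 4)
Step 3: +4 fires, +4 burnt (F count now 4)
Step 4: +0 fires, +4 burnt (F count now 0)
Fire out after step 4
Initially T: 21, now '.': 23
Total burnt (originally-T cells now '.'): 14

Answer: 14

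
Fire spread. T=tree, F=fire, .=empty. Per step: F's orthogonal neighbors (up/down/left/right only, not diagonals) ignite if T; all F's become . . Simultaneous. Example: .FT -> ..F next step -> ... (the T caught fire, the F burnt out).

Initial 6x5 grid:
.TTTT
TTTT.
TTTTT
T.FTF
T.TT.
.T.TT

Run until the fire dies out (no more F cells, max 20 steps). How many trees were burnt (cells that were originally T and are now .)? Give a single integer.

Step 1: +4 fires, +2 burnt (F count now 4)
Step 2: +4 fires, +4 burnt (F count now 4)
Step 3: +5 fires, +4 burnt (F count now 5)
Step 4: +5 fires, +5 burnt (F count now 5)
Step 5: +2 fires, +5 burnt (F count now 2)
Step 6: +0 fires, +2 burnt (F count now 0)
Fire out after step 6
Initially T: 21, now '.': 29
Total burnt (originally-T cells now '.'): 20

Answer: 20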